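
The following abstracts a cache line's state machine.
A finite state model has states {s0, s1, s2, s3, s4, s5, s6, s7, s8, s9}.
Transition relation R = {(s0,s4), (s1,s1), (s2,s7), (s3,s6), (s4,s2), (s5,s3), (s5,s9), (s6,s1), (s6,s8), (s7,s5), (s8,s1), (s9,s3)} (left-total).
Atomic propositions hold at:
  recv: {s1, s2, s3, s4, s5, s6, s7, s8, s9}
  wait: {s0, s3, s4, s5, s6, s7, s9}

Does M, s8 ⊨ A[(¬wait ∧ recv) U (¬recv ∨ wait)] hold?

No

Sat(¬wait) = {s1, s2, s8}
Sat(¬wait ∧ recv) = {s1, s2, s8}
Sat(¬recv) = {s0}
Sat(¬recv ∨ wait) = {s0, s3, s4, s5, s6, s7, s9}
A[(¬wait ∧ recv) U (¬recv ∨ wait)]: least fixpoint, start Z0 = Sat((¬recv ∨ wait)) = {s0, s3, s4, s5, s6, s7, s9}, add states in Sat(¬wait ∧ recv) with every successor in Z. Z1 = {s0, s2, s3, s4, s5, s6, s7, s9}; fixed.
Sat(A[(¬wait ∧ recv) U (¬recv ∨ wait)]) = {s0, s2, s3, s4, s5, s6, s7, s9}
s8 ∉ Sat(A[(¬wait ∧ recv) U (¬recv ∨ wait)]) = {s0, s2, s3, s4, s5, s6, s7, s9}, so the formula does not hold at s8.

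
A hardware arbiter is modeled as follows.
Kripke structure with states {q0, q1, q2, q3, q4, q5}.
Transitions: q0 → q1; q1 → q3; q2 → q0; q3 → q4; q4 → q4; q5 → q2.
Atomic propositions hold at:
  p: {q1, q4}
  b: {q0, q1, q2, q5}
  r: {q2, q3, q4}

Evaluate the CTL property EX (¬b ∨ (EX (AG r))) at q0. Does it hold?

Sat(¬b) = {q3, q4}
AG r: greatest fixpoint, start Z0 = {q2, q3, q4}, keep only states in Sat with every successor in Z. Z1 = {q3, q4}; fixed.
Sat(AG r) = {q3, q4}
Sat(EX (AG r)) = {s : some successor in {q3, q4}} = {q1, q3, q4}
Sat(¬b ∨ (EX (AG r))) = {q1, q3, q4}
Sat(EX (¬b ∨ (EX (AG r)))) = {s : some successor in {q1, q3, q4}} = {q0, q1, q3, q4}
q0 ∈ Sat(EX (¬b ∨ (EX (AG r)))) = {q0, q1, q3, q4}, so the formula holds at q0.

Yes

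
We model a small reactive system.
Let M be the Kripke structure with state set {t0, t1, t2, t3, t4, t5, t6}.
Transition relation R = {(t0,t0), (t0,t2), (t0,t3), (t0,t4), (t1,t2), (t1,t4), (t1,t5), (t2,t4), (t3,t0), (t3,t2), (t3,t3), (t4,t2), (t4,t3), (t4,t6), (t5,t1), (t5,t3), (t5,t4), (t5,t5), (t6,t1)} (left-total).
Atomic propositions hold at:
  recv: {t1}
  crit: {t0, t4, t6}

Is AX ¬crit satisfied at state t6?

Sat(¬crit) = {t1, t2, t3, t5}
Sat(AX ¬crit) = {s : every successor in {t1, t2, t3, t5}} = {t6}
t6 ∈ Sat(AX ¬crit) = {t6}, so the formula holds at t6.

Yes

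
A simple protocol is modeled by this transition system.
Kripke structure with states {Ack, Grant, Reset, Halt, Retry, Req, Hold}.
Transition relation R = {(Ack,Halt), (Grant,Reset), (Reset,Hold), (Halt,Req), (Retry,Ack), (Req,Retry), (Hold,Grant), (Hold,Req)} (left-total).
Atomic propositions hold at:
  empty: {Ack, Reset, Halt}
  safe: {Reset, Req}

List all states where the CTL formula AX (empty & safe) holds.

Sat(empty & safe) = {Reset}
Sat(AX (empty & safe)) = {s : every successor in {Reset}} = {Grant}

{Grant}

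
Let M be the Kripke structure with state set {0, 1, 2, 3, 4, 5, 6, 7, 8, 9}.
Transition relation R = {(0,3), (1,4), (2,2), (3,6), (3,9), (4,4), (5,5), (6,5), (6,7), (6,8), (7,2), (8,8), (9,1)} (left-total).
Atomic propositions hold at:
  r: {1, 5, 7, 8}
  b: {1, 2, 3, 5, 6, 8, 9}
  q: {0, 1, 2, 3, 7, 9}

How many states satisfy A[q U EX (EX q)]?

5

Sat(EX q) = {s : some successor in {0, 1, 2, 3, 7, 9}} = {0, 2, 3, 6, 7, 9}
Sat(EX (EX q)) = {s : some successor in {0, 2, 3, 6, 7, 9}} = {0, 2, 3, 6, 7}
A[q U EX (EX q)]: least fixpoint, start Z0 = Sat(EX (EX q)) = {0, 2, 3, 6, 7}, add states in Sat(q) with every successor in Z. Already a fixed point.
Sat(A[q U EX (EX q)]) = {0, 2, 3, 6, 7}
|Sat(A[q U EX (EX q)])| = |{0, 2, 3, 6, 7}| = 5.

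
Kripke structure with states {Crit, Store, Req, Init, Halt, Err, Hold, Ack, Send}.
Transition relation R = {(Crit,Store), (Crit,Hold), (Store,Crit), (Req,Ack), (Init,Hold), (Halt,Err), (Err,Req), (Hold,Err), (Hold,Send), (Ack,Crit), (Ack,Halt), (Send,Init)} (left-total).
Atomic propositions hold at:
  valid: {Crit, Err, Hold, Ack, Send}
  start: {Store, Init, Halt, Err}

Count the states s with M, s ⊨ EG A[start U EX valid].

8

Sat(EX valid) = {s : some successor in {Crit, Err, Hold, Ack, Send}} = {Crit, Store, Req, Init, Halt, Hold, Ack}
A[start U EX valid]: least fixpoint, start Z0 = Sat(EX valid) = {Crit, Store, Req, Init, Halt, Hold, Ack}, add states in Sat(start) with every successor in Z. Z1 = {Crit, Store, Req, Init, Halt, Err, Hold, Ack}; fixed.
Sat(A[start U EX valid]) = {Crit, Store, Req, Init, Halt, Err, Hold, Ack}
EG A[start U EX valid]: greatest fixpoint, start Z0 = {Crit, Store, Req, Init, Halt, Err, Hold, Ack}, keep only states in Sat with some successor in Z. Already a fixed point.
Sat(EG A[start U EX valid]) = {Crit, Store, Req, Init, Halt, Err, Hold, Ack}
|Sat(EG A[start U EX valid])| = |{Crit, Store, Req, Init, Halt, Err, Hold, Ack}| = 8.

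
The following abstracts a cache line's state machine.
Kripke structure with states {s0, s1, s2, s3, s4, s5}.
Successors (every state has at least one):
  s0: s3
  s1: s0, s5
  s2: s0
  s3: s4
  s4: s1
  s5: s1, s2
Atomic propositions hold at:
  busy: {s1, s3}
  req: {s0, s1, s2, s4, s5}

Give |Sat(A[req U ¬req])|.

3

Sat(¬req) = {s3}
A[req U ¬req]: least fixpoint, start Z0 = Sat(¬req) = {s3}, add states in Sat(req) with every successor in Z. Z1 = {s0, s3}; Z2 = {s0, s2, s3}; fixed.
Sat(A[req U ¬req]) = {s0, s2, s3}
|Sat(A[req U ¬req])| = |{s0, s2, s3}| = 3.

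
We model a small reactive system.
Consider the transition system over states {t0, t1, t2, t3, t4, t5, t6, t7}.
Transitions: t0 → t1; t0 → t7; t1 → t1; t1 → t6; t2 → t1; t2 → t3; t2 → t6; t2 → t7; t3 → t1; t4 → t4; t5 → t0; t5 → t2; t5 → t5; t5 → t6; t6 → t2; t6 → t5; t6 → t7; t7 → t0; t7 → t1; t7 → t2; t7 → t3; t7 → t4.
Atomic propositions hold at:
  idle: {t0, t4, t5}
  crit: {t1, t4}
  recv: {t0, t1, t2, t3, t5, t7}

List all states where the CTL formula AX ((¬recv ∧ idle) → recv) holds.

Sat(¬recv) = {t4, t6}
Sat(¬recv ∧ idle) = {t4}
Sat((¬recv ∧ idle) → recv) = {t0, t1, t2, t3, t5, t6, t7}
Sat(AX ((¬recv ∧ idle) → recv)) = {s : every successor in {t0, t1, t2, t3, t5, t6, t7}} = {t0, t1, t2, t3, t5, t6}

{t0, t1, t2, t3, t5, t6}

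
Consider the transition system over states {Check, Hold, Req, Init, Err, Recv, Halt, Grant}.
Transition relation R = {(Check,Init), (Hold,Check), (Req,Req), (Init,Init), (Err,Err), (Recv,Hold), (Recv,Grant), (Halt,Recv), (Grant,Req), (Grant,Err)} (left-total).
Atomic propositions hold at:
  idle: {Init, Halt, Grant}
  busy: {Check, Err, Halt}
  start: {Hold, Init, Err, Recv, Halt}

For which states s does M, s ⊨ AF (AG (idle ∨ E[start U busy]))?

E[start U busy]: least fixpoint, start Z0 = Sat(busy) = {Check, Err, Halt}, add states in Sat(start) with some successor in Z. Z1 = {Check, Hold, Err, Halt}; Z2 = {Check, Hold, Err, Recv, Halt}; fixed.
Sat(E[start U busy]) = {Check, Hold, Err, Recv, Halt}
Sat(idle ∨ E[start U busy]) = {Check, Hold, Init, Err, Recv, Halt, Grant}
AG (idle ∨ E[start U busy]): greatest fixpoint, start Z0 = {Check, Hold, Init, Err, Recv, Halt, Grant}, keep only states in Sat with every successor in Z. Z1 = {Check, Hold, Init, Err, Recv, Halt}; Z2 = {Check, Hold, Init, Err, Halt}; Z3 = {Check, Hold, Init, Err}; fixed.
Sat(AG (idle ∨ E[start U busy])) = {Check, Hold, Init, Err}
AF (AG (idle ∨ E[start U busy])): least fixpoint, start Z0 = {Check, Hold, Init, Err}, add states with every successor in Z. Already a fixed point.
Sat(AF (AG (idle ∨ E[start U busy]))) = {Check, Hold, Init, Err}

{Check, Hold, Init, Err}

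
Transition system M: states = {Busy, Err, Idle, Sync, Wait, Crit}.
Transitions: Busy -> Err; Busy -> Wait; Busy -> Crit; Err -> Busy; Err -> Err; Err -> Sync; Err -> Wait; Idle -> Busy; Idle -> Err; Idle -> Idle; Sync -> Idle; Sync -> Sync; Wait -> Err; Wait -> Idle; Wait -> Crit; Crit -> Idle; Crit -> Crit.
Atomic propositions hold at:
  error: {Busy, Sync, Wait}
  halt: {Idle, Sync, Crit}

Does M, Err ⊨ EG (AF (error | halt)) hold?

No

Sat(error | halt) = {Busy, Idle, Sync, Wait, Crit}
AF (error | halt): least fixpoint, start Z0 = {Busy, Idle, Sync, Wait, Crit}, add states with every successor in Z. Already a fixed point.
Sat(AF (error | halt)) = {Busy, Idle, Sync, Wait, Crit}
EG (AF (error | halt)): greatest fixpoint, start Z0 = {Busy, Idle, Sync, Wait, Crit}, keep only states in Sat with some successor in Z. Already a fixed point.
Sat(EG (AF (error | halt))) = {Busy, Idle, Sync, Wait, Crit}
Err ∉ Sat(EG (AF (error | halt))) = {Busy, Idle, Sync, Wait, Crit}, so the formula does not hold at Err.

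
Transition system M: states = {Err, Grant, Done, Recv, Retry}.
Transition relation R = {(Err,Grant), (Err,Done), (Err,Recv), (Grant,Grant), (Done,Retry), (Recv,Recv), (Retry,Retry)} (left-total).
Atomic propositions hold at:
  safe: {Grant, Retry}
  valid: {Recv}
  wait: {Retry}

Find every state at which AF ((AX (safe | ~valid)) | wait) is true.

Sat(~valid) = {Err, Grant, Done, Retry}
Sat(safe | ~valid) = {Err, Grant, Done, Retry}
Sat(AX (safe | ~valid)) = {s : every successor in {Err, Grant, Done, Retry}} = {Grant, Done, Retry}
Sat((AX (safe | ~valid)) | wait) = {Grant, Done, Retry}
AF ((AX (safe | ~valid)) | wait): least fixpoint, start Z0 = {Grant, Done, Retry}, add states with every successor in Z. Already a fixed point.
Sat(AF ((AX (safe | ~valid)) | wait)) = {Grant, Done, Retry}

{Grant, Done, Retry}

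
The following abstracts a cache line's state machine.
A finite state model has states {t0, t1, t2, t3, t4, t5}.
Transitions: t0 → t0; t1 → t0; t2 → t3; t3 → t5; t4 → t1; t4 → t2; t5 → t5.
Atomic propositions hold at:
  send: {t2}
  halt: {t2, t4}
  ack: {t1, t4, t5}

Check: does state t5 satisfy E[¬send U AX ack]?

Yes

Sat(¬send) = {t0, t1, t3, t4, t5}
Sat(AX ack) = {s : every successor in {t1, t4, t5}} = {t3, t5}
E[¬send U AX ack]: least fixpoint, start Z0 = Sat(AX ack) = {t3, t5}, add states in Sat(¬send) with some successor in Z. Already a fixed point.
Sat(E[¬send U AX ack]) = {t3, t5}
t5 ∈ Sat(E[¬send U AX ack]) = {t3, t5}, so the formula holds at t5.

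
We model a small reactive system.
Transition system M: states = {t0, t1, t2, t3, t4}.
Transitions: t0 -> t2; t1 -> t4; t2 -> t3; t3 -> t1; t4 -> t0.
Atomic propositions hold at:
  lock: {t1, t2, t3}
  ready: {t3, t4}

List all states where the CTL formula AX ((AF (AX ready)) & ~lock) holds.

{t1, t4}

Sat(AX ready) = {s : every successor in {t3, t4}} = {t1, t2}
AF (AX ready): least fixpoint, start Z0 = {t1, t2}, add states with every successor in Z. Z1 = {t0, t1, t2, t3}; Z2 = {t0, t1, t2, t3, t4}; fixed.
Sat(AF (AX ready)) = {t0, t1, t2, t3, t4}
Sat(~lock) = {t0, t4}
Sat((AF (AX ready)) & ~lock) = {t0, t4}
Sat(AX ((AF (AX ready)) & ~lock)) = {s : every successor in {t0, t4}} = {t1, t4}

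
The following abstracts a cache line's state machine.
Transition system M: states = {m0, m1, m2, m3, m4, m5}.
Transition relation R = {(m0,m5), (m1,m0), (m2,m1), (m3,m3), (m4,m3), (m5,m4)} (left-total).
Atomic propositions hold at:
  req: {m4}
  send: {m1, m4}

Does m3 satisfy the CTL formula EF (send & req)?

Sat(send & req) = {m4}
EF (send & req): least fixpoint, start Z0 = {m4}, add states with some successor in Z. Z1 = {m4, m5}; Z2 = {m0, m4, m5}; Z3 = {m0, m1, m4, m5}; Z4 = {m0, m1, m2, m4, m5}; fixed.
Sat(EF (send & req)) = {m0, m1, m2, m4, m5}
m3 ∉ Sat(EF (send & req)) = {m0, m1, m2, m4, m5}, so the formula does not hold at m3.

No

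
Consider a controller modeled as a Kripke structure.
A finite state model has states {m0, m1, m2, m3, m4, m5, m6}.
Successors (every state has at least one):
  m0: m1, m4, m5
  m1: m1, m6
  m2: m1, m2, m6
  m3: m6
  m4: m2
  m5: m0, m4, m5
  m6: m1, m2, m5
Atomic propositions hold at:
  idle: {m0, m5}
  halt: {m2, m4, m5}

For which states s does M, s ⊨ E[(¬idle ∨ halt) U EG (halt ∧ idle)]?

Sat(¬idle) = {m1, m2, m3, m4, m6}
Sat(¬idle ∨ halt) = {m1, m2, m3, m4, m5, m6}
Sat(halt ∧ idle) = {m5}
EG (halt ∧ idle): greatest fixpoint, start Z0 = {m5}, keep only states in Sat with some successor in Z. Already a fixed point.
Sat(EG (halt ∧ idle)) = {m5}
E[(¬idle ∨ halt) U EG (halt ∧ idle)]: least fixpoint, start Z0 = Sat(EG (halt ∧ idle)) = {m5}, add states in Sat(¬idle ∨ halt) with some successor in Z. Z1 = {m5, m6}; Z2 = {m1, m2, m3, m5, m6}; Z3 = {m1, m2, m3, m4, m5, m6}; fixed.
Sat(E[(¬idle ∨ halt) U EG (halt ∧ idle)]) = {m1, m2, m3, m4, m5, m6}

{m1, m2, m3, m4, m5, m6}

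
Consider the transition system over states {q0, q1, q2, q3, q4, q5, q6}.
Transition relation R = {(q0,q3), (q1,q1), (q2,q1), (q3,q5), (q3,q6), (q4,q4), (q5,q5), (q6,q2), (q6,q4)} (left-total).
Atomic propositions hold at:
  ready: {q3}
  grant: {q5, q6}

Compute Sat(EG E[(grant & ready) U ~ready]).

{q1, q2, q4, q5, q6}

Sat(grant & ready) = ∅
Sat(~ready) = {q0, q1, q2, q4, q5, q6}
E[(grant & ready) U ~ready]: least fixpoint, start Z0 = Sat(~ready) = {q0, q1, q2, q4, q5, q6}, add states in Sat(grant & ready) with some successor in Z. Already a fixed point.
Sat(E[(grant & ready) U ~ready]) = {q0, q1, q2, q4, q5, q6}
EG E[(grant & ready) U ~ready]: greatest fixpoint, start Z0 = {q0, q1, q2, q4, q5, q6}, keep only states in Sat with some successor in Z. Z1 = {q1, q2, q4, q5, q6}; fixed.
Sat(EG E[(grant & ready) U ~ready]) = {q1, q2, q4, q5, q6}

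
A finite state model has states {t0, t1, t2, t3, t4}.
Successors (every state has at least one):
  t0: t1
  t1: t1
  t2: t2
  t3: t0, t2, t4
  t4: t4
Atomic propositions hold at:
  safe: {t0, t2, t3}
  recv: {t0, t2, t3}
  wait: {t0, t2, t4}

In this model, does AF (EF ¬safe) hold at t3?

Sat(¬safe) = {t1, t4}
EF ¬safe: least fixpoint, start Z0 = {t1, t4}, add states with some successor in Z. Z1 = {t0, t1, t3, t4}; fixed.
Sat(EF ¬safe) = {t0, t1, t3, t4}
AF (EF ¬safe): least fixpoint, start Z0 = {t0, t1, t3, t4}, add states with every successor in Z. Already a fixed point.
Sat(AF (EF ¬safe)) = {t0, t1, t3, t4}
t3 ∈ Sat(AF (EF ¬safe)) = {t0, t1, t3, t4}, so the formula holds at t3.

Yes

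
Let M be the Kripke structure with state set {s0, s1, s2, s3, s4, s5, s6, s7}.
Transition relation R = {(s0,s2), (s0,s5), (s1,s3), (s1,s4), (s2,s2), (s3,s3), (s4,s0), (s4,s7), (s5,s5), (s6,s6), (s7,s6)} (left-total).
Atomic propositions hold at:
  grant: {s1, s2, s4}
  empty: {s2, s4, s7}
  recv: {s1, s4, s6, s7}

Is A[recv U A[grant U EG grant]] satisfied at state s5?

EG grant: greatest fixpoint, start Z0 = {s1, s2, s4}, keep only states in Sat with some successor in Z. Z1 = {s1, s2}; Z2 = {s2}; fixed.
Sat(EG grant) = {s2}
A[grant U EG grant]: least fixpoint, start Z0 = Sat(EG grant) = {s2}, add states in Sat(grant) with every successor in Z. Already a fixed point.
Sat(A[grant U EG grant]) = {s2}
A[recv U A[grant U EG grant]]: least fixpoint, start Z0 = Sat(A[grant U EG grant]) = {s2}, add states in Sat(recv) with every successor in Z. Already a fixed point.
Sat(A[recv U A[grant U EG grant]]) = {s2}
s5 ∉ Sat(A[recv U A[grant U EG grant]]) = {s2}, so the formula does not hold at s5.

No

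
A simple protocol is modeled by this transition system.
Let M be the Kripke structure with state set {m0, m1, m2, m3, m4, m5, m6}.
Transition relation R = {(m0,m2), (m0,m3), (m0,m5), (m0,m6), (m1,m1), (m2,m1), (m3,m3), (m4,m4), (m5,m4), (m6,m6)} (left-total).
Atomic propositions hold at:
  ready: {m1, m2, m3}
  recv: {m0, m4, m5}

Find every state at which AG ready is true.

{m1, m2, m3}

AG ready: greatest fixpoint, start Z0 = {m1, m2, m3}, keep only states in Sat with every successor in Z. Already a fixed point.
Sat(AG ready) = {m1, m2, m3}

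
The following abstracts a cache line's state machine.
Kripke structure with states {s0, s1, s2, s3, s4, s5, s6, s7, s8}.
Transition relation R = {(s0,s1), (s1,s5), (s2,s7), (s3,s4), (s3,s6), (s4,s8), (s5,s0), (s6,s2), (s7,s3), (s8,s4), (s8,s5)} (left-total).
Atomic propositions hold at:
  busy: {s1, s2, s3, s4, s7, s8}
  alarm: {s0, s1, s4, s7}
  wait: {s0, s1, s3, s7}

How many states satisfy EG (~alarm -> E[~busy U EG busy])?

6

Sat(~alarm) = {s2, s3, s5, s6, s8}
Sat(~busy) = {s0, s5, s6}
EG busy: greatest fixpoint, start Z0 = {s1, s2, s3, s4, s7, s8}, keep only states in Sat with some successor in Z. Z1 = {s2, s3, s4, s7, s8}; fixed.
Sat(EG busy) = {s2, s3, s4, s7, s8}
E[~busy U EG busy]: least fixpoint, start Z0 = Sat(EG busy) = {s2, s3, s4, s7, s8}, add states in Sat(~busy) with some successor in Z. Z1 = {s2, s3, s4, s6, s7, s8}; fixed.
Sat(E[~busy U EG busy]) = {s2, s3, s4, s6, s7, s8}
Sat(~alarm -> E[~busy U EG busy]) = {s0, s1, s2, s3, s4, s6, s7, s8}
EG (~alarm -> E[~busy U EG busy]): greatest fixpoint, start Z0 = {s0, s1, s2, s3, s4, s6, s7, s8}, keep only states in Sat with some successor in Z. Z1 = {s0, s2, s3, s4, s6, s7, s8}; Z2 = {s2, s3, s4, s6, s7, s8}; fixed.
Sat(EG (~alarm -> E[~busy U EG busy])) = {s2, s3, s4, s6, s7, s8}
|Sat(EG (~alarm -> E[~busy U EG busy]))| = |{s2, s3, s4, s6, s7, s8}| = 6.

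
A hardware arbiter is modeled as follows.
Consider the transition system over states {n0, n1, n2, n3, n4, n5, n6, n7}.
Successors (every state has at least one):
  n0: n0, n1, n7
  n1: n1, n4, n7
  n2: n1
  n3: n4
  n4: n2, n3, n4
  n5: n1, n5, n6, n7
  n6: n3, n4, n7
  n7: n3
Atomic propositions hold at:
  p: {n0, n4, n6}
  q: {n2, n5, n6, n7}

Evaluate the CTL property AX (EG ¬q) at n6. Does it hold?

Sat(¬q) = {n0, n1, n3, n4}
EG ¬q: greatest fixpoint, start Z0 = {n0, n1, n3, n4}, keep only states in Sat with some successor in Z. Already a fixed point.
Sat(EG ¬q) = {n0, n1, n3, n4}
Sat(AX (EG ¬q)) = {s : every successor in {n0, n1, n3, n4}} = {n2, n3, n7}
n6 ∉ Sat(AX (EG ¬q)) = {n2, n3, n7}, so the formula does not hold at n6.

No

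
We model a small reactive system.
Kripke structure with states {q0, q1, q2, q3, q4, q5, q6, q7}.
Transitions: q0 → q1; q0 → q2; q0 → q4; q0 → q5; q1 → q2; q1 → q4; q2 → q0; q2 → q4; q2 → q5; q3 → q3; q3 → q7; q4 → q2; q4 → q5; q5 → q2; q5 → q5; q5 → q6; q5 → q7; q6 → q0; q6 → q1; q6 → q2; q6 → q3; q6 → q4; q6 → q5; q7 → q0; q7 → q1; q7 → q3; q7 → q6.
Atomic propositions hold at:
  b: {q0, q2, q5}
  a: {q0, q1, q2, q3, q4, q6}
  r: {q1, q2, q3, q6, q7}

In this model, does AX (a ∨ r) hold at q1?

Yes

Sat(a ∨ r) = {q0, q1, q2, q3, q4, q6, q7}
Sat(AX (a ∨ r)) = {s : every successor in {q0, q1, q2, q3, q4, q6, q7}} = {q1, q3, q7}
q1 ∈ Sat(AX (a ∨ r)) = {q1, q3, q7}, so the formula holds at q1.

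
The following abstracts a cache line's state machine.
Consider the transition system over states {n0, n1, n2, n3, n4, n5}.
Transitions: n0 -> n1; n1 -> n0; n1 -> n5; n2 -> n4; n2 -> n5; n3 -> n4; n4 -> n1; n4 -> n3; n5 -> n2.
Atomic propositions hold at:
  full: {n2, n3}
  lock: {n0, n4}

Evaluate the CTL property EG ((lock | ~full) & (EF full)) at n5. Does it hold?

No

Sat(~full) = {n0, n1, n4, n5}
Sat(lock | ~full) = {n0, n1, n4, n5}
EF full: least fixpoint, start Z0 = {n2, n3}, add states with some successor in Z. Z1 = {n2, n3, n4, n5}; Z2 = {n1, n2, n3, n4, n5}; Z3 = {n0, n1, n2, n3, n4, n5}; fixed.
Sat(EF full) = {n0, n1, n2, n3, n4, n5}
Sat((lock | ~full) & (EF full)) = {n0, n1, n4, n5}
EG ((lock | ~full) & (EF full)): greatest fixpoint, start Z0 = {n0, n1, n4, n5}, keep only states in Sat with some successor in Z. Z1 = {n0, n1, n4}; fixed.
Sat(EG ((lock | ~full) & (EF full))) = {n0, n1, n4}
n5 ∉ Sat(EG ((lock | ~full) & (EF full))) = {n0, n1, n4}, so the formula does not hold at n5.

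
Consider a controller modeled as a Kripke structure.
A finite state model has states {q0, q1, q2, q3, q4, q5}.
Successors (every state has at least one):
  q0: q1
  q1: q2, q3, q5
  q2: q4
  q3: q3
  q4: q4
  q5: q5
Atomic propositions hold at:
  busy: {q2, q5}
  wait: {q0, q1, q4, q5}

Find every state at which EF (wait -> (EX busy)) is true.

{q0, q1, q2, q3, q5}

Sat(EX busy) = {s : some successor in {q2, q5}} = {q1, q5}
Sat(wait -> (EX busy)) = {q1, q2, q3, q5}
EF (wait -> (EX busy)): least fixpoint, start Z0 = {q1, q2, q3, q5}, add states with some successor in Z. Z1 = {q0, q1, q2, q3, q5}; fixed.
Sat(EF (wait -> (EX busy))) = {q0, q1, q2, q3, q5}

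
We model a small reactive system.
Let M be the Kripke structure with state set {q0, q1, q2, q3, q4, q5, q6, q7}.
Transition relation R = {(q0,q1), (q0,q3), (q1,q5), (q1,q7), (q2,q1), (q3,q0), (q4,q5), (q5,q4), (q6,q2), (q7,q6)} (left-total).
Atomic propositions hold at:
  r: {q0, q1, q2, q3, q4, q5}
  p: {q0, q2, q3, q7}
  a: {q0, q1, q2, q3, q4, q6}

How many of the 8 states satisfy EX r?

7

Sat(EX r) = {s : some successor in {q0, q1, q2, q3, q4, q5}} = {q0, q1, q2, q3, q4, q5, q6}
|Sat(EX r)| = |{q0, q1, q2, q3, q4, q5, q6}| = 7.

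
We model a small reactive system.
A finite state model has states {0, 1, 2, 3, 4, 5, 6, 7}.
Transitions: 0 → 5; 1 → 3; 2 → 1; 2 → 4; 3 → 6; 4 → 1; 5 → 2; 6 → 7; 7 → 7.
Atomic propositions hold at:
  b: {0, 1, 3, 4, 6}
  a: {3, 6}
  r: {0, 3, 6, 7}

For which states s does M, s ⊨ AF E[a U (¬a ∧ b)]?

Sat(¬a) = {0, 1, 2, 4, 5, 7}
Sat(¬a ∧ b) = {0, 1, 4}
E[a U (¬a ∧ b)]: least fixpoint, start Z0 = Sat((¬a ∧ b)) = {0, 1, 4}, add states in Sat(a) with some successor in Z. Already a fixed point.
Sat(E[a U (¬a ∧ b)]) = {0, 1, 4}
AF E[a U (¬a ∧ b)]: least fixpoint, start Z0 = {0, 1, 4}, add states with every successor in Z. Z1 = {0, 1, 2, 4}; Z2 = {0, 1, 2, 4, 5}; fixed.
Sat(AF E[a U (¬a ∧ b)]) = {0, 1, 2, 4, 5}

{0, 1, 2, 4, 5}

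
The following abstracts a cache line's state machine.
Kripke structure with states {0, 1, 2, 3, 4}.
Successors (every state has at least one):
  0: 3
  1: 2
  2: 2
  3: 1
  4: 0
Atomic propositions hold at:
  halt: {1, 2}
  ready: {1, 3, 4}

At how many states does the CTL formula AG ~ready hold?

1

Sat(~ready) = {0, 2}
AG ~ready: greatest fixpoint, start Z0 = {0, 2}, keep only states in Sat with every successor in Z. Z1 = {2}; fixed.
Sat(AG ~ready) = {2}
|Sat(AG ~ready)| = |{2}| = 1.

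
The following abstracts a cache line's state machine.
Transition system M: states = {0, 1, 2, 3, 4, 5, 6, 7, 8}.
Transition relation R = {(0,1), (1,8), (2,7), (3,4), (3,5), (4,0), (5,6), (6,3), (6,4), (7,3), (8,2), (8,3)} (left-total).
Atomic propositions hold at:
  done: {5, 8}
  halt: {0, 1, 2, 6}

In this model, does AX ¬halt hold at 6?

Sat(¬halt) = {3, 4, 5, 7, 8}
Sat(AX ¬halt) = {s : every successor in {3, 4, 5, 7, 8}} = {1, 2, 3, 6, 7}
6 ∈ Sat(AX ¬halt) = {1, 2, 3, 6, 7}, so the formula holds at 6.

Yes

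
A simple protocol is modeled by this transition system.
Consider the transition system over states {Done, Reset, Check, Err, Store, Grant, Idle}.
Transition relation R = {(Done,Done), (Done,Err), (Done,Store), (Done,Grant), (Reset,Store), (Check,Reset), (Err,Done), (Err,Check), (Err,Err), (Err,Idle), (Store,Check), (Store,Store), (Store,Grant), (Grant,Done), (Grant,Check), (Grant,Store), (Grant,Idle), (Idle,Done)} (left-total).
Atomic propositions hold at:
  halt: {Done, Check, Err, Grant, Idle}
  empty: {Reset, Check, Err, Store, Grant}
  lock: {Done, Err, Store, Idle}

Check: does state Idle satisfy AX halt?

Yes

Sat(AX halt) = {s : every successor in {Done, Check, Err, Grant, Idle}} = {Err, Idle}
Idle ∈ Sat(AX halt) = {Err, Idle}, so the formula holds at Idle.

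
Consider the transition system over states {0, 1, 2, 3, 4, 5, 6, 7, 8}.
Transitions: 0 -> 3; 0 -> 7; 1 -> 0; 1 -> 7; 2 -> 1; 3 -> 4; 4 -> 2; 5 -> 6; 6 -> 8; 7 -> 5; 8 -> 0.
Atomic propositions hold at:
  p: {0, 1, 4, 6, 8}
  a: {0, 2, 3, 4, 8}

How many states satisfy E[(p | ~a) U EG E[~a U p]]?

Sat(~a) = {1, 5, 6, 7}
Sat(p | ~a) = {0, 1, 4, 5, 6, 7, 8}
E[~a U p]: least fixpoint, start Z0 = Sat(p) = {0, 1, 4, 6, 8}, add states in Sat(~a) with some successor in Z. Z1 = {0, 1, 4, 5, 6, 8}; Z2 = {0, 1, 4, 5, 6, 7, 8}; fixed.
Sat(E[~a U p]) = {0, 1, 4, 5, 6, 7, 8}
EG E[~a U p]: greatest fixpoint, start Z0 = {0, 1, 4, 5, 6, 7, 8}, keep only states in Sat with some successor in Z. Z1 = {0, 1, 5, 6, 7, 8}; fixed.
Sat(EG E[~a U p]) = {0, 1, 5, 6, 7, 8}
E[(p | ~a) U EG E[~a U p]]: least fixpoint, start Z0 = Sat(EG E[~a U p]) = {0, 1, 5, 6, 7, 8}, add states in Sat(p | ~a) with some successor in Z. Already a fixed point.
Sat(E[(p | ~a) U EG E[~a U p]]) = {0, 1, 5, 6, 7, 8}
|Sat(E[(p | ~a) U EG E[~a U p]])| = |{0, 1, 5, 6, 7, 8}| = 6.

6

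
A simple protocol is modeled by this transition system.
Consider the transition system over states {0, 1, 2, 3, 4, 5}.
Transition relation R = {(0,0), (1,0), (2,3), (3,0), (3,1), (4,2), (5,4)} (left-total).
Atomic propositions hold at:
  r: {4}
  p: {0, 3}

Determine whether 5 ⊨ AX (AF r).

AF r: least fixpoint, start Z0 = {4}, add states with every successor in Z. Z1 = {4, 5}; fixed.
Sat(AF r) = {4, 5}
Sat(AX (AF r)) = {s : every successor in {4, 5}} = {5}
5 ∈ Sat(AX (AF r)) = {5}, so the formula holds at 5.

Yes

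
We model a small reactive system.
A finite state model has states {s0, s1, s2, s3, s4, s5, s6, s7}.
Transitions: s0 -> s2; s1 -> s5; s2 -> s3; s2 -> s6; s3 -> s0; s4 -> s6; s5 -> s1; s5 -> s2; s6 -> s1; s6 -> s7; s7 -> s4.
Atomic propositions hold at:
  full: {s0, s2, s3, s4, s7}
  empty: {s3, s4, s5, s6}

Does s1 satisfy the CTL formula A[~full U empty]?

Sat(~full) = {s1, s5, s6}
A[~full U empty]: least fixpoint, start Z0 = Sat(empty) = {s3, s4, s5, s6}, add states in Sat(~full) with every successor in Z. Z1 = {s1, s3, s4, s5, s6}; fixed.
Sat(A[~full U empty]) = {s1, s3, s4, s5, s6}
s1 ∈ Sat(A[~full U empty]) = {s1, s3, s4, s5, s6}, so the formula holds at s1.

Yes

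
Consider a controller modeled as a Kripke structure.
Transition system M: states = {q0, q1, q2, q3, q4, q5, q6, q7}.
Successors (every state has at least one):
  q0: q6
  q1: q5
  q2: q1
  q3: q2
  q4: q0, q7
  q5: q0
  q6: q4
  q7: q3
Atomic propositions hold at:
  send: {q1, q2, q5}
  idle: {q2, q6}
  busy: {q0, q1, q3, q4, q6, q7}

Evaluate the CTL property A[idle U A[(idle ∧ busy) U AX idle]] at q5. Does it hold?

No

Sat(idle ∧ busy) = {q6}
Sat(AX idle) = {s : every successor in {q2, q6}} = {q0, q3}
A[(idle ∧ busy) U AX idle]: least fixpoint, start Z0 = Sat(AX idle) = {q0, q3}, add states in Sat(idle ∧ busy) with every successor in Z. Already a fixed point.
Sat(A[(idle ∧ busy) U AX idle]) = {q0, q3}
A[idle U A[(idle ∧ busy) U AX idle]]: least fixpoint, start Z0 = Sat(A[(idle ∧ busy) U AX idle]) = {q0, q3}, add states in Sat(idle) with every successor in Z. Already a fixed point.
Sat(A[idle U A[(idle ∧ busy) U AX idle]]) = {q0, q3}
q5 ∉ Sat(A[idle U A[(idle ∧ busy) U AX idle]]) = {q0, q3}, so the formula does not hold at q5.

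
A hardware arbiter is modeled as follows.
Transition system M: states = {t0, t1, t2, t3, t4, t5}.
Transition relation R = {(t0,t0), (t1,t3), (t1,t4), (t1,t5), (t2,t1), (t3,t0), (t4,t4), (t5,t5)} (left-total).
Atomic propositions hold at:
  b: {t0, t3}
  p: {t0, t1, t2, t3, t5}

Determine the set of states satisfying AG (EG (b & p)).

{t0, t3}

Sat(b & p) = {t0, t3}
EG (b & p): greatest fixpoint, start Z0 = {t0, t3}, keep only states in Sat with some successor in Z. Already a fixed point.
Sat(EG (b & p)) = {t0, t3}
AG (EG (b & p)): greatest fixpoint, start Z0 = {t0, t3}, keep only states in Sat with every successor in Z. Already a fixed point.
Sat(AG (EG (b & p))) = {t0, t3}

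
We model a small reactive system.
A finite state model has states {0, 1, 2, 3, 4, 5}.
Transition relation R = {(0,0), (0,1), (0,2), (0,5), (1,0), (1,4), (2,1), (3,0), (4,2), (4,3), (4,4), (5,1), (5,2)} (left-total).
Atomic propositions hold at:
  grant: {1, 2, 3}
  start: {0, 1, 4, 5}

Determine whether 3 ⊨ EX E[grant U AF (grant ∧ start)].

Sat(grant ∧ start) = {1}
AF (grant ∧ start): least fixpoint, start Z0 = {1}, add states with every successor in Z. Z1 = {1, 2}; Z2 = {1, 2, 5}; fixed.
Sat(AF (grant ∧ start)) = {1, 2, 5}
E[grant U AF (grant ∧ start)]: least fixpoint, start Z0 = Sat(AF (grant ∧ start)) = {1, 2, 5}, add states in Sat(grant) with some successor in Z. Already a fixed point.
Sat(E[grant U AF (grant ∧ start)]) = {1, 2, 5}
Sat(EX E[grant U AF (grant ∧ start)]) = {s : some successor in {1, 2, 5}} = {0, 2, 4, 5}
3 ∉ Sat(EX E[grant U AF (grant ∧ start)]) = {0, 2, 4, 5}, so the formula does not hold at 3.

No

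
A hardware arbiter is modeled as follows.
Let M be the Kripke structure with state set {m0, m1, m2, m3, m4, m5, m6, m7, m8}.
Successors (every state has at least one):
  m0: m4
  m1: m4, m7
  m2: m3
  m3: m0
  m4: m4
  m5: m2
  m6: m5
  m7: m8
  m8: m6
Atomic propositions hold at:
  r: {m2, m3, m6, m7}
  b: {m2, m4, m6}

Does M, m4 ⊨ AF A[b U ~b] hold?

Sat(~b) = {m0, m1, m3, m5, m7, m8}
A[b U ~b]: least fixpoint, start Z0 = Sat(~b) = {m0, m1, m3, m5, m7, m8}, add states in Sat(b) with every successor in Z. Z1 = {m0, m1, m2, m3, m5, m6, m7, m8}; fixed.
Sat(A[b U ~b]) = {m0, m1, m2, m3, m5, m6, m7, m8}
AF A[b U ~b]: least fixpoint, start Z0 = {m0, m1, m2, m3, m5, m6, m7, m8}, add states with every successor in Z. Already a fixed point.
Sat(AF A[b U ~b]) = {m0, m1, m2, m3, m5, m6, m7, m8}
m4 ∉ Sat(AF A[b U ~b]) = {m0, m1, m2, m3, m5, m6, m7, m8}, so the formula does not hold at m4.

No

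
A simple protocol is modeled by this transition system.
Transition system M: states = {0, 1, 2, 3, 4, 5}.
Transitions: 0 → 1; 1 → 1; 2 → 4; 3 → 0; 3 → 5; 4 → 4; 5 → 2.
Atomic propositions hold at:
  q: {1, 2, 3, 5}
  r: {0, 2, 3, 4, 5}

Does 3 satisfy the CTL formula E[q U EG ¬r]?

No

Sat(¬r) = {1}
EG ¬r: greatest fixpoint, start Z0 = {1}, keep only states in Sat with some successor in Z. Already a fixed point.
Sat(EG ¬r) = {1}
E[q U EG ¬r]: least fixpoint, start Z0 = Sat(EG ¬r) = {1}, add states in Sat(q) with some successor in Z. Already a fixed point.
Sat(E[q U EG ¬r]) = {1}
3 ∉ Sat(E[q U EG ¬r]) = {1}, so the formula does not hold at 3.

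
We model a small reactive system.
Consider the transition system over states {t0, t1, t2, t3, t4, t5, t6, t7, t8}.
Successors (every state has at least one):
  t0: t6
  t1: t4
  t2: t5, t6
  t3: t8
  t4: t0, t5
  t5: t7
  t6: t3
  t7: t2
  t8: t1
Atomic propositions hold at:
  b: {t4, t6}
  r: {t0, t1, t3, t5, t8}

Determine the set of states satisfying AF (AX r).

{t0, t1, t3, t4, t6, t8}

Sat(AX r) = {s : every successor in {t0, t1, t3, t5, t8}} = {t3, t4, t6, t8}
AF (AX r): least fixpoint, start Z0 = {t3, t4, t6, t8}, add states with every successor in Z. Z1 = {t0, t1, t3, t4, t6, t8}; fixed.
Sat(AF (AX r)) = {t0, t1, t3, t4, t6, t8}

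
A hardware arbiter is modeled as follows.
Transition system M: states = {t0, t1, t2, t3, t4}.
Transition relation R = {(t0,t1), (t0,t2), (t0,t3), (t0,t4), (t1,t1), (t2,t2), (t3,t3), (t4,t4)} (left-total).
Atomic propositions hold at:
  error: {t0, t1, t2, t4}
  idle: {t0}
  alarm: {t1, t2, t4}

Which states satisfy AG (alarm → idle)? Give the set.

{t3}

Sat(alarm → idle) = {t0, t3}
AG (alarm → idle): greatest fixpoint, start Z0 = {t0, t3}, keep only states in Sat with every successor in Z. Z1 = {t3}; fixed.
Sat(AG (alarm → idle)) = {t3}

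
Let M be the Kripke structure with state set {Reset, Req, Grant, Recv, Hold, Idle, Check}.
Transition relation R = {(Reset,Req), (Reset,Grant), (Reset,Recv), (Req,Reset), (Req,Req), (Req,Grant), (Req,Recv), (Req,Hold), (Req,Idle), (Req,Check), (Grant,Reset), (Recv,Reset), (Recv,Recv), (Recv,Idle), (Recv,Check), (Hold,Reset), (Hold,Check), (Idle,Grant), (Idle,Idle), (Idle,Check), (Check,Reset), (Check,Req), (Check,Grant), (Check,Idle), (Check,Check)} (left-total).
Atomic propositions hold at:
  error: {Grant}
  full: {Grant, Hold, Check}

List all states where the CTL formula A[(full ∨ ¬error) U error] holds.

Sat(¬error) = {Reset, Req, Recv, Hold, Idle, Check}
Sat(full ∨ ¬error) = {Reset, Req, Grant, Recv, Hold, Idle, Check}
A[(full ∨ ¬error) U error]: least fixpoint, start Z0 = Sat(error) = {Grant}, add states in Sat(full ∨ ¬error) with every successor in Z. Already a fixed point.
Sat(A[(full ∨ ¬error) U error]) = {Grant}

{Grant}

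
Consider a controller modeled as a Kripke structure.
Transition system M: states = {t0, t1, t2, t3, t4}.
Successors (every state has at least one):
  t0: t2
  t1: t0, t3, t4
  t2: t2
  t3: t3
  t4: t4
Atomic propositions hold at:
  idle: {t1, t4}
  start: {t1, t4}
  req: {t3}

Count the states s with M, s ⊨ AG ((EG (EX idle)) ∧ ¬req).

1

Sat(EX idle) = {s : some successor in {t1, t4}} = {t1, t4}
EG (EX idle): greatest fixpoint, start Z0 = {t1, t4}, keep only states in Sat with some successor in Z. Already a fixed point.
Sat(EG (EX idle)) = {t1, t4}
Sat(¬req) = {t0, t1, t2, t4}
Sat((EG (EX idle)) ∧ ¬req) = {t1, t4}
AG ((EG (EX idle)) ∧ ¬req): greatest fixpoint, start Z0 = {t1, t4}, keep only states in Sat with every successor in Z. Z1 = {t4}; fixed.
Sat(AG ((EG (EX idle)) ∧ ¬req)) = {t4}
|Sat(AG ((EG (EX idle)) ∧ ¬req))| = |{t4}| = 1.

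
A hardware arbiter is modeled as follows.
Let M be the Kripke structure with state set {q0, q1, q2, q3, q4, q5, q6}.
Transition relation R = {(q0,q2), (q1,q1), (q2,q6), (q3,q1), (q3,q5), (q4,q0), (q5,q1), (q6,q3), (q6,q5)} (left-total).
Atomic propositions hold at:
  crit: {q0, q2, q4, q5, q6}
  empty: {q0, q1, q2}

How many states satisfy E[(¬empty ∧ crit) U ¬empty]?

4

Sat(¬empty) = {q3, q4, q5, q6}
Sat(¬empty ∧ crit) = {q4, q5, q6}
E[(¬empty ∧ crit) U ¬empty]: least fixpoint, start Z0 = Sat(¬empty) = {q3, q4, q5, q6}, add states in Sat(¬empty ∧ crit) with some successor in Z. Already a fixed point.
Sat(E[(¬empty ∧ crit) U ¬empty]) = {q3, q4, q5, q6}
|Sat(E[(¬empty ∧ crit) U ¬empty])| = |{q3, q4, q5, q6}| = 4.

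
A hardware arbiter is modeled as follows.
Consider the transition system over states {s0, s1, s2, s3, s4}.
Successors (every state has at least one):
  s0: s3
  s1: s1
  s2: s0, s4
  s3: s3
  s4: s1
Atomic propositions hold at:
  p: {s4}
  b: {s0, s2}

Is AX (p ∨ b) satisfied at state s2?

Yes

Sat(p ∨ b) = {s0, s2, s4}
Sat(AX (p ∨ b)) = {s : every successor in {s0, s2, s4}} = {s2}
s2 ∈ Sat(AX (p ∨ b)) = {s2}, so the formula holds at s2.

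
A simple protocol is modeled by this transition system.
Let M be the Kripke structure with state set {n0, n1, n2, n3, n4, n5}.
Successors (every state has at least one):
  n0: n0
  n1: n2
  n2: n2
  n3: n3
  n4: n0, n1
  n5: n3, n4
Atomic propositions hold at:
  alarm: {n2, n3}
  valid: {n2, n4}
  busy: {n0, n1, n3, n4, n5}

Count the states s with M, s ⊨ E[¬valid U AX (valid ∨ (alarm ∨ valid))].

Sat(¬valid) = {n0, n1, n3, n5}
Sat(alarm ∨ valid) = {n2, n3, n4}
Sat(valid ∨ (alarm ∨ valid)) = {n2, n3, n4}
Sat(AX (valid ∨ (alarm ∨ valid))) = {s : every successor in {n2, n3, n4}} = {n1, n2, n3, n5}
E[¬valid U AX (valid ∨ (alarm ∨ valid))]: least fixpoint, start Z0 = Sat(AX (valid ∨ (alarm ∨ valid))) = {n1, n2, n3, n5}, add states in Sat(¬valid) with some successor in Z. Already a fixed point.
Sat(E[¬valid U AX (valid ∨ (alarm ∨ valid))]) = {n1, n2, n3, n5}
|Sat(E[¬valid U AX (valid ∨ (alarm ∨ valid))])| = |{n1, n2, n3, n5}| = 4.

4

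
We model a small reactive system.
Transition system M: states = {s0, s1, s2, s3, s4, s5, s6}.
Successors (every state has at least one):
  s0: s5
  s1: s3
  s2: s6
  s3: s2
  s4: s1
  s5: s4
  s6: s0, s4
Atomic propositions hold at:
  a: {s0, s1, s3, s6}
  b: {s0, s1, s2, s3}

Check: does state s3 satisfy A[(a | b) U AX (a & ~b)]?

Yes

Sat(a | b) = {s0, s1, s2, s3, s6}
Sat(~b) = {s4, s5, s6}
Sat(a & ~b) = {s6}
Sat(AX (a & ~b)) = {s : every successor in {s6}} = {s2}
A[(a | b) U AX (a & ~b)]: least fixpoint, start Z0 = Sat(AX (a & ~b)) = {s2}, add states in Sat(a | b) with every successor in Z. Z1 = {s2, s3}; Z2 = {s1, s2, s3}; fixed.
Sat(A[(a | b) U AX (a & ~b)]) = {s1, s2, s3}
s3 ∈ Sat(A[(a | b) U AX (a & ~b)]) = {s1, s2, s3}, so the formula holds at s3.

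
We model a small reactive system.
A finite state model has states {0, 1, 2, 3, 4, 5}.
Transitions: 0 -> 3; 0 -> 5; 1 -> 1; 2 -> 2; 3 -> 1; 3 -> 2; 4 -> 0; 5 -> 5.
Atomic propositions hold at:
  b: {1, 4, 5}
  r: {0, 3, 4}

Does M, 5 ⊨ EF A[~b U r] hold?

Sat(~b) = {0, 2, 3}
A[~b U r]: least fixpoint, start Z0 = Sat(r) = {0, 3, 4}, add states in Sat(~b) with every successor in Z. Already a fixed point.
Sat(A[~b U r]) = {0, 3, 4}
EF A[~b U r]: least fixpoint, start Z0 = {0, 3, 4}, add states with some successor in Z. Already a fixed point.
Sat(EF A[~b U r]) = {0, 3, 4}
5 ∉ Sat(EF A[~b U r]) = {0, 3, 4}, so the formula does not hold at 5.

No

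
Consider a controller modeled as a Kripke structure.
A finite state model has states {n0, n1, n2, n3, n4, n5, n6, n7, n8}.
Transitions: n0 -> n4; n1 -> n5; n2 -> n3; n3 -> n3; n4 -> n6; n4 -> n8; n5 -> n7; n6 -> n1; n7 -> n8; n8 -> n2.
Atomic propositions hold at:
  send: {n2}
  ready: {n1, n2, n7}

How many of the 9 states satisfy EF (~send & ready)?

6

Sat(~send) = {n0, n1, n3, n4, n5, n6, n7, n8}
Sat(~send & ready) = {n1, n7}
EF (~send & ready): least fixpoint, start Z0 = {n1, n7}, add states with some successor in Z. Z1 = {n1, n5, n6, n7}; Z2 = {n1, n4, n5, n6, n7}; Z3 = {n0, n1, n4, n5, n6, n7}; fixed.
Sat(EF (~send & ready)) = {n0, n1, n4, n5, n6, n7}
|Sat(EF (~send & ready))| = |{n0, n1, n4, n5, n6, n7}| = 6.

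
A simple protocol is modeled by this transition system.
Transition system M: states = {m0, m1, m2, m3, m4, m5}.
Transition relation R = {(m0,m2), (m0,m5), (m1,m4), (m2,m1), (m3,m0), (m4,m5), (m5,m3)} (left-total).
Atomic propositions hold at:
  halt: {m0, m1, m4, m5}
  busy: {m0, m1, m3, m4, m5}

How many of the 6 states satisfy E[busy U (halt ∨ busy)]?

Sat(halt ∨ busy) = {m0, m1, m3, m4, m5}
E[busy U (halt ∨ busy)]: least fixpoint, start Z0 = Sat((halt ∨ busy)) = {m0, m1, m3, m4, m5}, add states in Sat(busy) with some successor in Z. Already a fixed point.
Sat(E[busy U (halt ∨ busy)]) = {m0, m1, m3, m4, m5}
|Sat(E[busy U (halt ∨ busy)])| = |{m0, m1, m3, m4, m5}| = 5.

5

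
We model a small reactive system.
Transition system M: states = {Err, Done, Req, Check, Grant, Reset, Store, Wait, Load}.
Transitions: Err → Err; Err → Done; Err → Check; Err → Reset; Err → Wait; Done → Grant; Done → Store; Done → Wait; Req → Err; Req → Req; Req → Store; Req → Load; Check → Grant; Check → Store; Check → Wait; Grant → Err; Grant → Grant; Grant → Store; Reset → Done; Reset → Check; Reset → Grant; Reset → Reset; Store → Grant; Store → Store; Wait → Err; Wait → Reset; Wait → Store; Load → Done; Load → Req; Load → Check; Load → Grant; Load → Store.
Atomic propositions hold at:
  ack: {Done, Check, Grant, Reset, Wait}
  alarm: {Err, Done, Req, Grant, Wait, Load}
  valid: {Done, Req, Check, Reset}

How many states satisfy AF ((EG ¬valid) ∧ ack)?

2

Sat(¬valid) = {Err, Grant, Store, Wait, Load}
EG ¬valid: greatest fixpoint, start Z0 = {Err, Grant, Store, Wait, Load}, keep only states in Sat with some successor in Z. Already a fixed point.
Sat(EG ¬valid) = {Err, Grant, Store, Wait, Load}
Sat((EG ¬valid) ∧ ack) = {Grant, Wait}
AF ((EG ¬valid) ∧ ack): least fixpoint, start Z0 = {Grant, Wait}, add states with every successor in Z. Already a fixed point.
Sat(AF ((EG ¬valid) ∧ ack)) = {Grant, Wait}
|Sat(AF ((EG ¬valid) ∧ ack))| = |{Grant, Wait}| = 2.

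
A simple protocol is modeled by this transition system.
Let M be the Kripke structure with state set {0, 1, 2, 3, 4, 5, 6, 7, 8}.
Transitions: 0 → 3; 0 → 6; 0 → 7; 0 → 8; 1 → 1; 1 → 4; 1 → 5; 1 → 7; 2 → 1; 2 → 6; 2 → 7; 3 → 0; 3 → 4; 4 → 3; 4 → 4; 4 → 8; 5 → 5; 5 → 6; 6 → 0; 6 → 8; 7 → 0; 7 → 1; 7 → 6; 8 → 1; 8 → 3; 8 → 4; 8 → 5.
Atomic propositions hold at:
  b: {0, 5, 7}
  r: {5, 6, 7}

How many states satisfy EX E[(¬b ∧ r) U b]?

Sat(¬b) = {1, 2, 3, 4, 6, 8}
Sat(¬b ∧ r) = {6}
E[(¬b ∧ r) U b]: least fixpoint, start Z0 = Sat(b) = {0, 5, 7}, add states in Sat(¬b ∧ r) with some successor in Z. Z1 = {0, 5, 6, 7}; fixed.
Sat(E[(¬b ∧ r) U b]) = {0, 5, 6, 7}
Sat(EX E[(¬b ∧ r) U b]) = {s : some successor in {0, 5, 6, 7}} = {0, 1, 2, 3, 5, 6, 7, 8}
|Sat(EX E[(¬b ∧ r) U b])| = |{0, 1, 2, 3, 5, 6, 7, 8}| = 8.

8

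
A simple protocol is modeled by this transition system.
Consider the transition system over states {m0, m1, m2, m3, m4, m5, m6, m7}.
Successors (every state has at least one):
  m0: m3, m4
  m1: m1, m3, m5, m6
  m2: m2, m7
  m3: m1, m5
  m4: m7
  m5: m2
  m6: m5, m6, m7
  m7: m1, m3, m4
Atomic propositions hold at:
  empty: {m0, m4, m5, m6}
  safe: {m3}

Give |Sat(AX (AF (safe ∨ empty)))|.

1

Sat(safe ∨ empty) = {m0, m3, m4, m5, m6}
AF (safe ∨ empty): least fixpoint, start Z0 = {m0, m3, m4, m5, m6}, add states with every successor in Z. Already a fixed point.
Sat(AF (safe ∨ empty)) = {m0, m3, m4, m5, m6}
Sat(AX (AF (safe ∨ empty))) = {s : every successor in {m0, m3, m4, m5, m6}} = {m0}
|Sat(AX (AF (safe ∨ empty)))| = |{m0}| = 1.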